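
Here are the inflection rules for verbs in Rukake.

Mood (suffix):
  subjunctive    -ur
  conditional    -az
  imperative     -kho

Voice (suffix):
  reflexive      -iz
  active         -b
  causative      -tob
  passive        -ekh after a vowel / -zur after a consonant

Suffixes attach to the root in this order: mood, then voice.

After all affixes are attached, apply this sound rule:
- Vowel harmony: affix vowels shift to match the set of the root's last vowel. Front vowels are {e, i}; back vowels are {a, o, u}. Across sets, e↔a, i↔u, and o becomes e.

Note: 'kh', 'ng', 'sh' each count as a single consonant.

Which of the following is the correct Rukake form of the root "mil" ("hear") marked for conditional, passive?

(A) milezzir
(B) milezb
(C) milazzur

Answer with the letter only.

Attach mood conditional -az → milaz.
Attach voice passive -zur (after consonant 'z') → milazzur.
Apply vowel harmony: milazzur → milezzir.
So the correct form is milezzir, option (A).
(C) milazzur is wrong: it fails to apply the sound rule(s).
(B) milezb is wrong: it uses active instead of passive for voice.

A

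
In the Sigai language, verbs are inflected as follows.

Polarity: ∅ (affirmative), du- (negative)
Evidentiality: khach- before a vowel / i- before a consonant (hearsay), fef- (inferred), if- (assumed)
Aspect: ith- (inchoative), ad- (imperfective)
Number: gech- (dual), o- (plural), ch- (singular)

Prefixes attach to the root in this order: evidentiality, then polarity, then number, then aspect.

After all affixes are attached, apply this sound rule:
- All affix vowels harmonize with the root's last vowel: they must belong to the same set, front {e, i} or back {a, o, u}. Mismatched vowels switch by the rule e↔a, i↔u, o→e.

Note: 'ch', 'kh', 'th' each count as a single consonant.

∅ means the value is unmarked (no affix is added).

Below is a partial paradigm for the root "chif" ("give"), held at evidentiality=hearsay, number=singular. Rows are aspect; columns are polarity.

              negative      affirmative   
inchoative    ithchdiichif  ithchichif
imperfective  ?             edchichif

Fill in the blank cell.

Attach evidentiality hearsay i- (before consonant 'ch') → ichif.
Attach polarity negative du- → duichif.
Attach number singular ch- → chduichif.
Attach aspect imperfective ad- → adchduichif.
Apply vowel harmony: adchduichif → edchdiichif.

edchdiichif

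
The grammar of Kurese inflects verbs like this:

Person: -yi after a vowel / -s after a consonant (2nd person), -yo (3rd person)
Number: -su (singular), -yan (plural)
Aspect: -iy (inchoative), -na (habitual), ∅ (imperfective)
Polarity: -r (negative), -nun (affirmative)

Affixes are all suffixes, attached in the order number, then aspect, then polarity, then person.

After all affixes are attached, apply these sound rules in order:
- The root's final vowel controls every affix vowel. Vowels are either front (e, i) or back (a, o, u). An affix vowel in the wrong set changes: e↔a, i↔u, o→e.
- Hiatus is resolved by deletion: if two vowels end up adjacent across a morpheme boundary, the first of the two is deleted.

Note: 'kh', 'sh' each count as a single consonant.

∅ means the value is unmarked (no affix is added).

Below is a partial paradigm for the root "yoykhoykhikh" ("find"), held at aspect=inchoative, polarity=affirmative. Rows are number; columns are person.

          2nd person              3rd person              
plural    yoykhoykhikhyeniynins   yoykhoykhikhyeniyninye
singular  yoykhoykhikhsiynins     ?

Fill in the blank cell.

Attach number singular -su → yoykhoykhikhsu.
Attach aspect inchoative -iy → yoykhoykhikhsuiy.
Attach polarity affirmative -nun → yoykhoykhikhsuiynun.
Attach person 3rd person -yo → yoykhoykhikhsuiynunyo.
Apply vowel harmony: yoykhoykhikhsuiynunyo → yoykhoykhikhsiiyninye.
Apply vowel deletion: yoykhoykhikhsiiyninye → yoykhoykhikhsiyninye.

yoykhoykhikhsiyninye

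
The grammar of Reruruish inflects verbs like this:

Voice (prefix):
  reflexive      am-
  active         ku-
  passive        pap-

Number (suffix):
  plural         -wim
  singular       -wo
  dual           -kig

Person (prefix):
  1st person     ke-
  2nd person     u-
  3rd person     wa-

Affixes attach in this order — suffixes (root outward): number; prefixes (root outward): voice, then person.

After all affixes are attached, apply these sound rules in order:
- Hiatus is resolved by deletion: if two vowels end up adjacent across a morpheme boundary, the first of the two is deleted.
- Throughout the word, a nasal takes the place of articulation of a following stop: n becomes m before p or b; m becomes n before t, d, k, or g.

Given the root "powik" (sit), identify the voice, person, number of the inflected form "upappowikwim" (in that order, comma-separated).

passive, 2nd person, plural

Segment: u-pap-powik-wim.
voice: pap- → passive.
person: u- → 2nd person.
number: -wim → plural.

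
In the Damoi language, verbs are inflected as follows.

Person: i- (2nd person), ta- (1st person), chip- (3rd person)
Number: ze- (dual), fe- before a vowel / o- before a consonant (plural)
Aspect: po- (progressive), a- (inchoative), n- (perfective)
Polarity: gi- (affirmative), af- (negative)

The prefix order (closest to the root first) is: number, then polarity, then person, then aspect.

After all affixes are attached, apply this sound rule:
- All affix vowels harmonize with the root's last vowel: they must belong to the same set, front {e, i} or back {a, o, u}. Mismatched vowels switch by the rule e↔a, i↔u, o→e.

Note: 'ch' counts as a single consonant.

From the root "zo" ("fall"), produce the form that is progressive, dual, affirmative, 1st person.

potaguzazo

Attach number dual ze- → zezo.
Attach polarity affirmative gi- → gizezo.
Attach person 1st person ta- → tagizezo.
Attach aspect progressive po- → potagizezo.
Apply vowel harmony: potagizezo → potaguzazo.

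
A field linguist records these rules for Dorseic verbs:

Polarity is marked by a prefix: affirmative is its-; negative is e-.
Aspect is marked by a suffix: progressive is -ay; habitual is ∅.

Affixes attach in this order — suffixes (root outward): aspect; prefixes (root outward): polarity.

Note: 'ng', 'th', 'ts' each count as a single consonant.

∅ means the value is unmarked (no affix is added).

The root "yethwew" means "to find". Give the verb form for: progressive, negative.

Attach polarity negative e- → eyethwew.
Attach aspect progressive -ay → eyethweway.

eyethweway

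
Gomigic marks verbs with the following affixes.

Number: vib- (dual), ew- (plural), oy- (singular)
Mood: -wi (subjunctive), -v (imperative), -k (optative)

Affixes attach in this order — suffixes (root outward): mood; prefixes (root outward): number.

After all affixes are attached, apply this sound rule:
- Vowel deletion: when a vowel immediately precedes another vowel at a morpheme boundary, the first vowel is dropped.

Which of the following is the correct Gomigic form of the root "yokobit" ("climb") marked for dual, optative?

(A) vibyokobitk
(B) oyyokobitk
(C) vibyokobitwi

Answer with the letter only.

A

Attach number dual vib- → vibyokobit.
Attach mood optative -k → vibyokobitk.
Vowel deletion: no change.
So the correct form is vibyokobitk, option (A).
(C) vibyokobitwi is wrong: it uses subjunctive instead of optative for mood.
(B) oyyokobitk is wrong: it uses singular instead of dual for number.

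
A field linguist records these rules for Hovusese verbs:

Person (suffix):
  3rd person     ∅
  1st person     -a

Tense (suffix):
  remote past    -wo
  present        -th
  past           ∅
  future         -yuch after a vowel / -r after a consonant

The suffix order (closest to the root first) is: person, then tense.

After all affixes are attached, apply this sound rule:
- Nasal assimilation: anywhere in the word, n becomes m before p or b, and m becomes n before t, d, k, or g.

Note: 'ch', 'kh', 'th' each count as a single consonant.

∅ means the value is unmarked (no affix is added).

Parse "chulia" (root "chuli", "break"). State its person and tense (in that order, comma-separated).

Segment: chuli-a.
person: -a → 1st person.
tense: ∅ → past.

1st person, past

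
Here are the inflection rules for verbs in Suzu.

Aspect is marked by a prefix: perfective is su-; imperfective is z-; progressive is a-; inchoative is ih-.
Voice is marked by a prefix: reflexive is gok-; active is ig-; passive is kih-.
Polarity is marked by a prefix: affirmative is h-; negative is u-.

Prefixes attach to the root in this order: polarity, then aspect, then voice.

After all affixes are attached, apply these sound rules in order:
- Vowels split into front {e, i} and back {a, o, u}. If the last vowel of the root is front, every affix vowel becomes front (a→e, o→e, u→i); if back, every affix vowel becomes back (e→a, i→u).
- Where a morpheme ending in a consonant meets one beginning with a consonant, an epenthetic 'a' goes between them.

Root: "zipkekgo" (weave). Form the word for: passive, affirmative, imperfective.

Attach polarity affirmative h- → hzipkekgo.
Attach aspect imperfective z- → zhzipkekgo.
Attach voice passive kih- → kihzhzipkekgo.
Apply vowel harmony: kihzhzipkekgo → kuhzhzipkekgo.
Apply epenthesis: kuhzhzipkekgo → kuhazahazipkekgo.

kuhazahazipkekgo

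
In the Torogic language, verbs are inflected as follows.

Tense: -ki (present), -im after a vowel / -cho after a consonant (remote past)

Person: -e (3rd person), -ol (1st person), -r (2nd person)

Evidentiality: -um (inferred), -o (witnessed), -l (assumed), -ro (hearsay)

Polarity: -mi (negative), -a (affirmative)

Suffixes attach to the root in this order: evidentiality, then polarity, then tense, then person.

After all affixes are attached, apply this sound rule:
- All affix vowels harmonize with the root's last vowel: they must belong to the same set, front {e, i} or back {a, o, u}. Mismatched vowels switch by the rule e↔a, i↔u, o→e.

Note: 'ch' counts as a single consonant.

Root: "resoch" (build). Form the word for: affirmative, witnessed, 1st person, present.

Attach evidentiality witnessed -o → resocho.
Attach polarity affirmative -a → resochoa.
Attach tense present -ki → resochoaki.
Attach person 1st person -ol → resochoakiol.
Apply vowel harmony: resochoakiol → resochoakuol.

resochoakuol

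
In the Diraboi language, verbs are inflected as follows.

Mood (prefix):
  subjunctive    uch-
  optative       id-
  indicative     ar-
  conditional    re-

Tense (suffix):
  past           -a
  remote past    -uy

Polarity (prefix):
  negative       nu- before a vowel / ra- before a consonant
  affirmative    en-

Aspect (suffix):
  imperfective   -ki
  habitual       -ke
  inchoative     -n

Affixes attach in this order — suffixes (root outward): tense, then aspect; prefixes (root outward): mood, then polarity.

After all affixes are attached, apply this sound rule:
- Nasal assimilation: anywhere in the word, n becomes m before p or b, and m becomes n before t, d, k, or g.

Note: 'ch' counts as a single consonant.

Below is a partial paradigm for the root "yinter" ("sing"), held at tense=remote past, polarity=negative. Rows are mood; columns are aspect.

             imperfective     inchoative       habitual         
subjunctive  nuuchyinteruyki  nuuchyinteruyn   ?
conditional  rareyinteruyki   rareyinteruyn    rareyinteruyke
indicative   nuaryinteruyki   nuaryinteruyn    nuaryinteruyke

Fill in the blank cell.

nuuchyinteruyke

Attach tense remote past -uy → yinteruy.
Attach mood subjunctive uch- → uchyinteruy.
Attach aspect habitual -ke → uchyinteruyke.
Attach polarity negative nu- (before vowel 'u') → nuuchyinteruyke.
Nasal assimilation: no change.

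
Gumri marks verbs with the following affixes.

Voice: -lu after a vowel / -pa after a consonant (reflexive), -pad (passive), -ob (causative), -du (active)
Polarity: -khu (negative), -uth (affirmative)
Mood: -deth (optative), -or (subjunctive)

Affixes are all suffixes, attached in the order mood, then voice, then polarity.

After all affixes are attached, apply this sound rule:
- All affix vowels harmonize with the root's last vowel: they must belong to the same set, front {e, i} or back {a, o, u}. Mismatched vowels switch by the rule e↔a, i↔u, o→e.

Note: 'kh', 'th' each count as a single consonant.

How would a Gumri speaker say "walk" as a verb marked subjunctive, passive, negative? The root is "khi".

Attach mood subjunctive -or → khior.
Attach voice passive -pad → khiorpad.
Attach polarity negative -khu → khiorpadkhu.
Apply vowel harmony: khiorpadkhu → khierpedkhi.

khierpedkhi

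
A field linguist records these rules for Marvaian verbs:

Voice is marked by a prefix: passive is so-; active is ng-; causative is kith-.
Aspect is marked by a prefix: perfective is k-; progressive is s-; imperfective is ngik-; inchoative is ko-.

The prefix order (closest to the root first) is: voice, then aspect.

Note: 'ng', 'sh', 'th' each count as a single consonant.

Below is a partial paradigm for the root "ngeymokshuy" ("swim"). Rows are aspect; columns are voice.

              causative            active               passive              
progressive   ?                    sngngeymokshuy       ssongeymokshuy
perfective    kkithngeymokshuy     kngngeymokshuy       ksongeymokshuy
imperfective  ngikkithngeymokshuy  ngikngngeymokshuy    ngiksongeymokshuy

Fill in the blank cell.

Attach voice causative kith- → kithngeymokshuy.
Attach aspect progressive s- → skithngeymokshuy.

skithngeymokshuy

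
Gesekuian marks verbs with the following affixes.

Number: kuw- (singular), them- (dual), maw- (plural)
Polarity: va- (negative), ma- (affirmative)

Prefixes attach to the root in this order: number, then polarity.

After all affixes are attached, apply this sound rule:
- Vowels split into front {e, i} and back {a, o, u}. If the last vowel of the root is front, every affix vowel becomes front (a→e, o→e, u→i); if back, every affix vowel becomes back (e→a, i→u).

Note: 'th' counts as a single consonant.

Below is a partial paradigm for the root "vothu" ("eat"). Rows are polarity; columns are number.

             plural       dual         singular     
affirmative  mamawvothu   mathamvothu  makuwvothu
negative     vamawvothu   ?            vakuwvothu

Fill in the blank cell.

vathamvothu

Attach number dual them- → themvothu.
Attach polarity negative va- → vathemvothu.
Apply vowel harmony: vathemvothu → vathamvothu.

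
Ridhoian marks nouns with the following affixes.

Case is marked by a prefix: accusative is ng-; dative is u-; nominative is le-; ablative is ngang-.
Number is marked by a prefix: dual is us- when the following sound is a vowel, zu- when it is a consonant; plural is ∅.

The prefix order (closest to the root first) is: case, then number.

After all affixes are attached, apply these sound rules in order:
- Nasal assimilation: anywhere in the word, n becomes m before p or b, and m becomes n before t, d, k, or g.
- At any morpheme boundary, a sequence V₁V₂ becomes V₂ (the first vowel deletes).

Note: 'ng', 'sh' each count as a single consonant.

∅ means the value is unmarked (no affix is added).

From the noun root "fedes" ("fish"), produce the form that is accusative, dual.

Attach case accusative ng- → ngfedes.
Attach number dual zu- (before consonant 'ng') → zungfedes.
Nasal assimilation: no change.
Vowel deletion: no change.

zungfedes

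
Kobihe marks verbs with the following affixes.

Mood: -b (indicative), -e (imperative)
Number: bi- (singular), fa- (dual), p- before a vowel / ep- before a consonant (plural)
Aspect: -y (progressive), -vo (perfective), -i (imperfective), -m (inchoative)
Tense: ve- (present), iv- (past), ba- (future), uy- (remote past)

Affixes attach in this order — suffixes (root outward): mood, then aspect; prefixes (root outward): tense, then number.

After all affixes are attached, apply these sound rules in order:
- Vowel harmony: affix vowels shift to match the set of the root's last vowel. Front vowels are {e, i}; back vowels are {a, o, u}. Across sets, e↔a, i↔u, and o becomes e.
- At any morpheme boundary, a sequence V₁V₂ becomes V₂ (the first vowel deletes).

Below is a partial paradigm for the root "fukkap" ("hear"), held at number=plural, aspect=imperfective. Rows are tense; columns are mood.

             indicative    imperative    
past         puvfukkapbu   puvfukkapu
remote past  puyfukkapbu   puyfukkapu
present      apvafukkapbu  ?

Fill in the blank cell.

Attach mood imperative -e → fukkape.
Attach tense present ve- → vefukkape.
Attach number plural ep- (before consonant 'v') → epvefukkape.
Attach aspect imperfective -i → epvefukkapei.
Apply vowel harmony: epvefukkapei → apvafukkapau.
Apply vowel deletion: apvafukkapau → apvafukkapu.

apvafukkapu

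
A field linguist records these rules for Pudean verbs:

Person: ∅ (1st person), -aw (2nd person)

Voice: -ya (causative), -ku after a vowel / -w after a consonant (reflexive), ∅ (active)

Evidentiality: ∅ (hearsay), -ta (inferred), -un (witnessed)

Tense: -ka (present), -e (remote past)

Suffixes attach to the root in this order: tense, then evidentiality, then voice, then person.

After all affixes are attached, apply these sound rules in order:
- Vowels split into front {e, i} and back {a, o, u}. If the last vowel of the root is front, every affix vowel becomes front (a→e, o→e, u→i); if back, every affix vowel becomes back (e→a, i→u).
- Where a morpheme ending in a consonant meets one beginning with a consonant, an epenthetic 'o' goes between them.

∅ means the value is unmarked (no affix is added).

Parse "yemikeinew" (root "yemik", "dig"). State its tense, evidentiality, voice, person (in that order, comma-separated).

remote past, witnessed, active, 2nd person

Segment: yemik-e-un-aw.
tense: -e → remote past.
evidentiality: -un → witnessed.
voice: ∅ → active.
person: -aw → 2nd person.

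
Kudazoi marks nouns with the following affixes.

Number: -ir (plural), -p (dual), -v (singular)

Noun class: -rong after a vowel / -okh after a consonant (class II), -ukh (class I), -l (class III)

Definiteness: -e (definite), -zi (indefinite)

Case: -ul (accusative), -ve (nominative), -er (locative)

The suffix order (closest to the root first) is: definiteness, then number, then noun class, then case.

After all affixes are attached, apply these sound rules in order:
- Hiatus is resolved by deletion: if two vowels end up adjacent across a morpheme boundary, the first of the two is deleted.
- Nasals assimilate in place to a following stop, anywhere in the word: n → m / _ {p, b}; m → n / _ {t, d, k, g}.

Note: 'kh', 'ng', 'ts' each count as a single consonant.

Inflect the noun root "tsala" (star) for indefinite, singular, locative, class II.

tsalazivokher

Attach definiteness indefinite -zi → tsalazi.
Attach number singular -v → tsalaziv.
Attach noun class class II -okh (after consonant 'v') → tsalazivokh.
Attach case locative -er → tsalazivokher.
Vowel deletion: no change.
Nasal assimilation: no change.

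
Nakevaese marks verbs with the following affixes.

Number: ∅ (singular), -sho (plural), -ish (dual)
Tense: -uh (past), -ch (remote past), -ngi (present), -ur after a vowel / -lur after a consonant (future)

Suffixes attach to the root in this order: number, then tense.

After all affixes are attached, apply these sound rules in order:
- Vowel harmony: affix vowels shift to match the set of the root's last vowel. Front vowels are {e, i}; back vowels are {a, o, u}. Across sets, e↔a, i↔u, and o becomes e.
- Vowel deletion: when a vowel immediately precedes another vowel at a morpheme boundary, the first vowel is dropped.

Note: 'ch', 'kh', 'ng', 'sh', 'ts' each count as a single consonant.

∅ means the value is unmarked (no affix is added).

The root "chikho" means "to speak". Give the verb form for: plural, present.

chikhoshongu

Attach number plural -sho → chikhosho.
Attach tense present -ngi → chikhoshongi.
Apply vowel harmony: chikhoshongi → chikhoshongu.
Vowel deletion: no change.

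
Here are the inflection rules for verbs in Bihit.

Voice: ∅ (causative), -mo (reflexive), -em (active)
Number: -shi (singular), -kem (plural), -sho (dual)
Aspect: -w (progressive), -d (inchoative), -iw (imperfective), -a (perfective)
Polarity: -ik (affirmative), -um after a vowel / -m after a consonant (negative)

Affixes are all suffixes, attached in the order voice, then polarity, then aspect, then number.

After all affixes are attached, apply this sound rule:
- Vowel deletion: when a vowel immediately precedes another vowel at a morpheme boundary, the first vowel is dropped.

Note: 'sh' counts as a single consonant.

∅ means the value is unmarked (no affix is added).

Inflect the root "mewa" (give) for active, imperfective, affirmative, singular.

Attach voice active -em → mewaem.
Attach polarity affirmative -ik → mewaemik.
Attach aspect imperfective -iw → mewaemikiw.
Attach number singular -shi → mewaemikiwshi.
Apply vowel deletion: mewaemikiwshi → mewemikiwshi.

mewemikiwshi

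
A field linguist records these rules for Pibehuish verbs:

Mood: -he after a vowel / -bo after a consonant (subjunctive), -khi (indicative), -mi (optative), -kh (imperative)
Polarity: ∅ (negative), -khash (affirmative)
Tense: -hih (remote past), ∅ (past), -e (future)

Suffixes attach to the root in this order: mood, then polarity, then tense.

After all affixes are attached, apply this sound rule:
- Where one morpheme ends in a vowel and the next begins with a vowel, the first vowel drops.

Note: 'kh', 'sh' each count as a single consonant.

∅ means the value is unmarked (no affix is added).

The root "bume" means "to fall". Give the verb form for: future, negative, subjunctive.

bumehe

Attach mood subjunctive -he (after vowel 'e') → bumehe.
polarity = negative: zero marking, form stays bumehe.
Attach tense future -e → bumehee.
Apply vowel deletion: bumehee → bumehe.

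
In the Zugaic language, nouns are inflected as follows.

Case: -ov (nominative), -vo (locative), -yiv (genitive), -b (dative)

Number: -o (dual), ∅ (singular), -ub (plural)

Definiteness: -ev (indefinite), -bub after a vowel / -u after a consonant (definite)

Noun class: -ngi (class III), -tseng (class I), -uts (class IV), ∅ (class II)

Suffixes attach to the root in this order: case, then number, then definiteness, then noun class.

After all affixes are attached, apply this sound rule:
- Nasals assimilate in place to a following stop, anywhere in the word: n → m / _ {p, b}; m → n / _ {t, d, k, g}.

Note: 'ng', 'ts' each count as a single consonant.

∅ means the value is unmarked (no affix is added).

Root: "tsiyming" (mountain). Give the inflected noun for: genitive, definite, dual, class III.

tsiymingyivobubngi

Attach case genitive -yiv → tsiymingyiv.
Attach number dual -o → tsiymingyivo.
Attach definiteness definite -bub (after vowel 'o') → tsiymingyivobub.
Attach noun class class III -ngi → tsiymingyivobubngi.
Nasal assimilation: no change.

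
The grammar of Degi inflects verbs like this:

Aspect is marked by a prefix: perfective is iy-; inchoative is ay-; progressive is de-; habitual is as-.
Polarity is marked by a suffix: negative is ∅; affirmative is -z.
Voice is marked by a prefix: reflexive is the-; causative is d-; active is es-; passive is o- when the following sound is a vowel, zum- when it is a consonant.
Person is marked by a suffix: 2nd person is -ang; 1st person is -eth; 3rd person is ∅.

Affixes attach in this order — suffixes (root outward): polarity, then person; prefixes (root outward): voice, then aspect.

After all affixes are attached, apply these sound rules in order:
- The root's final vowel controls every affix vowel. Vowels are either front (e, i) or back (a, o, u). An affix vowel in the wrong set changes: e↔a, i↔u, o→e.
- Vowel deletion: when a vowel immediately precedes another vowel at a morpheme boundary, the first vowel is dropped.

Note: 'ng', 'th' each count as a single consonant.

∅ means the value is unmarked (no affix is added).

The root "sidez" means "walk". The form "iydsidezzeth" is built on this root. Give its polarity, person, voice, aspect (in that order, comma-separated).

affirmative, 1st person, causative, perfective

Segment: iy-d-sidez-z-eth.
polarity: -z → affirmative.
person: -eth → 1st person.
voice: d- → causative.
aspect: iy- → perfective.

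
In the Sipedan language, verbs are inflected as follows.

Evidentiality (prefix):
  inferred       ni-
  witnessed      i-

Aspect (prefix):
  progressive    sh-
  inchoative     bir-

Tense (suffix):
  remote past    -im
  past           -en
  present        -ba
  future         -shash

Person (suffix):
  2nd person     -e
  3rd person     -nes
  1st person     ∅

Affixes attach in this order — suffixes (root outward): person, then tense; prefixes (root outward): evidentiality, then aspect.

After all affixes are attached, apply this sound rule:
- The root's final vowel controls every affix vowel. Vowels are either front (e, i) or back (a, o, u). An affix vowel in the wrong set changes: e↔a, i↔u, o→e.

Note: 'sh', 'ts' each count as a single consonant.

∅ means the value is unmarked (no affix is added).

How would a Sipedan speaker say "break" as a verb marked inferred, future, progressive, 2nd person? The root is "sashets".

Attach person 2nd person -e → sashetse.
Attach evidentiality inferred ni- → nisashetse.
Attach aspect progressive sh- → shnisashetse.
Attach tense future -shash → shnisashetseshash.
Apply vowel harmony: shnisashetseshash → shnisashetseshesh.

shnisashetseshesh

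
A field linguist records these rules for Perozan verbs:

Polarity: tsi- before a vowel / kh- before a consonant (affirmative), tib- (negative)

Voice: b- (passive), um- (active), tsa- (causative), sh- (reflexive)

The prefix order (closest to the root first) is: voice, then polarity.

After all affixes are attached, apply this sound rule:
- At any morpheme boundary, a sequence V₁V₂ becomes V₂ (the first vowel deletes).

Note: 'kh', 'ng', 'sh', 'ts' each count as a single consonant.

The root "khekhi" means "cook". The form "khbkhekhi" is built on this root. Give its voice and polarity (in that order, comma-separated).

Segment: kh-b-khekhi.
voice: b- → passive.
polarity: tsi/kh- → affirmative.

passive, affirmative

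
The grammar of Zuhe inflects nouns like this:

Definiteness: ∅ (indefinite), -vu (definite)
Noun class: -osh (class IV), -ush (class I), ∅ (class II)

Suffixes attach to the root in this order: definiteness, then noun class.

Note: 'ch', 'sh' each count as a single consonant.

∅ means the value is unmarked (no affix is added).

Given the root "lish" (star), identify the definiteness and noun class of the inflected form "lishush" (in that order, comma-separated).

Segment: lish-ush.
definiteness: ∅ → indefinite.
noun class: -ush → class I.

indefinite, class I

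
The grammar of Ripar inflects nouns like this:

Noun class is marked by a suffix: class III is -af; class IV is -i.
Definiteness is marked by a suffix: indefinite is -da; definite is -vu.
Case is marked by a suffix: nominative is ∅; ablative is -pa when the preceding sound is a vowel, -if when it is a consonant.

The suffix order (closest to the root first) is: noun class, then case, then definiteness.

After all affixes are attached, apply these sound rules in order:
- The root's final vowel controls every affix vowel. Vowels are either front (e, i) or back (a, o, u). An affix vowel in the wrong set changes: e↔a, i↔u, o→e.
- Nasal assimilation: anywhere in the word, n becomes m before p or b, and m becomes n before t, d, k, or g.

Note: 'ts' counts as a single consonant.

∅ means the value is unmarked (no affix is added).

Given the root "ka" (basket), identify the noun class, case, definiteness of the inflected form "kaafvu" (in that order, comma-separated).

class III, nominative, definite

Segment: ka-af-vu.
noun class: -af → class III.
case: ∅ → nominative.
definiteness: -vu → definite.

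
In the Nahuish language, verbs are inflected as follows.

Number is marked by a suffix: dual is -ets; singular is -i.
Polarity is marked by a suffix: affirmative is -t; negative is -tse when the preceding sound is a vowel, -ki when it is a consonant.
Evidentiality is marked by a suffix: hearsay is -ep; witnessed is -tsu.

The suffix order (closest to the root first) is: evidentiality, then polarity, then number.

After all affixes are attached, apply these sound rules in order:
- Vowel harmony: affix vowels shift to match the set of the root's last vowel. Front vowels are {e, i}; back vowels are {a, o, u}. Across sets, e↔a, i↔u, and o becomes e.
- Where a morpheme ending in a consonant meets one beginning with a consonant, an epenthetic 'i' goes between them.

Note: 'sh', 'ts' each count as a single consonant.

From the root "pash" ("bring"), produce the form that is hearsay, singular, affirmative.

pashapitu

Attach evidentiality hearsay -ep → pashep.
Attach polarity affirmative -t → pashept.
Attach number singular -i → pashepti.
Apply vowel harmony: pashepti → pashaptu.
Apply epenthesis: pashaptu → pashapitu.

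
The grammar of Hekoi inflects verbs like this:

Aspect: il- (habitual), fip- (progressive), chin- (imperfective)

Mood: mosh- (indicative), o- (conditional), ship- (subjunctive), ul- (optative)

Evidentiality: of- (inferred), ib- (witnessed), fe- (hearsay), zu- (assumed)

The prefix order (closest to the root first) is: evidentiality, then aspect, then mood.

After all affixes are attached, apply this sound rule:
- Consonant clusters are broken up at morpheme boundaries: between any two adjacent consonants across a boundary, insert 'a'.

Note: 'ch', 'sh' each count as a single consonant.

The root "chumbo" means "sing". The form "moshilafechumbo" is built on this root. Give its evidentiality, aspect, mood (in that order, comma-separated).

Segment: mosh-il-fe-chumbo.
evidentiality: fe- → hearsay.
aspect: il- → habitual.
mood: mosh- → indicative.

hearsay, habitual, indicative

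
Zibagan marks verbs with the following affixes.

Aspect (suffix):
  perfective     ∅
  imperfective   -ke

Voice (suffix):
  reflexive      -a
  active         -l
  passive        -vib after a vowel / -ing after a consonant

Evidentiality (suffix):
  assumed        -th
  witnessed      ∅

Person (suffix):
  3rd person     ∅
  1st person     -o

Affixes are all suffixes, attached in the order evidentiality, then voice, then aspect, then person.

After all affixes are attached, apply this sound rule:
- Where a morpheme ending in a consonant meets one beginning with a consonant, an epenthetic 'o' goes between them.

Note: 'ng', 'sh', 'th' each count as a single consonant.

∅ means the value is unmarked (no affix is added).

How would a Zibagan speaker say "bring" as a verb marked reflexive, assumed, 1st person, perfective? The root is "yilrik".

yilrikothao

Attach evidentiality assumed -th → yilrikth.
Attach voice reflexive -a → yilriktha.
aspect = perfective: zero marking, form stays yilriktha.
Attach person 1st person -o → yilrikthao.
Apply epenthesis: yilrikthao → yilrikothao.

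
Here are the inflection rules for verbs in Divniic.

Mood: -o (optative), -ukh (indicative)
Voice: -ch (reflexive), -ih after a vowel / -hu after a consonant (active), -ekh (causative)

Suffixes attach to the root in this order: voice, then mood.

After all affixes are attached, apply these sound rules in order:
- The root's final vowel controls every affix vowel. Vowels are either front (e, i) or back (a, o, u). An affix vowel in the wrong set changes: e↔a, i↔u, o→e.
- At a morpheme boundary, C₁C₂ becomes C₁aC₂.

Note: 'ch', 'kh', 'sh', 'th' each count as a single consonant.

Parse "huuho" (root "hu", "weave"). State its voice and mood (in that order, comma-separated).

active, optative

Segment: hu-ih-o.
voice: -ih/hu → active.
mood: -o → optative.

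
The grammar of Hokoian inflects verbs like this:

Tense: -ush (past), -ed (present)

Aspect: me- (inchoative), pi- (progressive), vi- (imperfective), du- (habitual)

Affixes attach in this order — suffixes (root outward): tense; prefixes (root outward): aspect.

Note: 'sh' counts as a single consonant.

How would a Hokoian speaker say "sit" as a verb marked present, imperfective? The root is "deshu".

Attach aspect imperfective vi- → videshu.
Attach tense present -ed → videshued.

videshued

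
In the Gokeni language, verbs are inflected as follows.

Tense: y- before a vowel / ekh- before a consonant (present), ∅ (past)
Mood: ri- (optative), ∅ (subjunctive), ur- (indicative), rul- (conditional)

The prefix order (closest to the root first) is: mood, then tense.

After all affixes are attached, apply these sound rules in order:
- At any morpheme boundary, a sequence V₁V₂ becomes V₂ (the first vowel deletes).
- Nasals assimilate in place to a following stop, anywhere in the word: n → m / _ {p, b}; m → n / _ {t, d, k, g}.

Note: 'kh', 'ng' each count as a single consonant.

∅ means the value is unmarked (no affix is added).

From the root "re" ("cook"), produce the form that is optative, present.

Attach mood optative ri- → rire.
Attach tense present ekh- (before consonant 'r') → ekhrire.
Vowel deletion: no change.
Nasal assimilation: no change.

ekhrire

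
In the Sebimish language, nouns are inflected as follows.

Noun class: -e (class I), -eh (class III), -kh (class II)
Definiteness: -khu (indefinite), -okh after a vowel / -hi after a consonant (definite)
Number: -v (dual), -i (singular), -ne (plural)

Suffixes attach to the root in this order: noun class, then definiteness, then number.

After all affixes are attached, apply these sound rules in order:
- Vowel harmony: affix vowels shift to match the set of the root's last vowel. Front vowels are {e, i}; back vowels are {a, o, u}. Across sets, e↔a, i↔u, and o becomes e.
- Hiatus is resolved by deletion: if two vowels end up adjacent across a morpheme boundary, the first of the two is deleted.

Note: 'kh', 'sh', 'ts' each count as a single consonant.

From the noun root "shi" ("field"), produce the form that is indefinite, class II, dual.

shikhkhiv

Attach noun class class II -kh → shikh.
Attach definiteness indefinite -khu → shikhkhu.
Attach number dual -v → shikhkhuv.
Apply vowel harmony: shikhkhuv → shikhkhiv.
Vowel deletion: no change.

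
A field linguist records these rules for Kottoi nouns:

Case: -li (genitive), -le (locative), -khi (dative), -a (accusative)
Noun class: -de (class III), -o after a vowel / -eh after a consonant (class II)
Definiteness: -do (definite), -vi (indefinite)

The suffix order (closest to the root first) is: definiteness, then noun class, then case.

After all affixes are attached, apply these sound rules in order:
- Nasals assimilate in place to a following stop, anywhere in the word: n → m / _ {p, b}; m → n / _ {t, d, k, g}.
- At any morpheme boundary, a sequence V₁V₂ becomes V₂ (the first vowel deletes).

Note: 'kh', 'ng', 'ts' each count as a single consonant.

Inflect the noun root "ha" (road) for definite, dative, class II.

hadokhi

Attach definiteness definite -do → hado.
Attach noun class class II -o (after vowel 'o') → hadoo.
Attach case dative -khi → hadookhi.
Nasal assimilation: no change.
Apply vowel deletion: hadookhi → hadokhi.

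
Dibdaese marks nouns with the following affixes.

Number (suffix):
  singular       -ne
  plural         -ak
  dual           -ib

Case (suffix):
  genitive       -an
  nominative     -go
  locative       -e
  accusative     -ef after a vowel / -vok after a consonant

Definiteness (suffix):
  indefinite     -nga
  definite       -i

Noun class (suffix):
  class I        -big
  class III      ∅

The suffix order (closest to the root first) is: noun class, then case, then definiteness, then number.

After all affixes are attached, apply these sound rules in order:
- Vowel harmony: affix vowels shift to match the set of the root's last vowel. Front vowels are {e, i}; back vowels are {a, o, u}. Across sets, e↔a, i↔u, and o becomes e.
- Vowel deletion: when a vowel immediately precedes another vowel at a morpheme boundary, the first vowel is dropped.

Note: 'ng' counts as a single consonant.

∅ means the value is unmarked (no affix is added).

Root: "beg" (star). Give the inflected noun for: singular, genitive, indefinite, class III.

noun class = class III: zero marking, form stays beg.
Attach case genitive -an → began.
Attach definiteness indefinite -nga → begannga.
Attach number singular -ne → beganngane.
Apply vowel harmony: beganngane → begenngene.
Vowel deletion: no change.

begenngene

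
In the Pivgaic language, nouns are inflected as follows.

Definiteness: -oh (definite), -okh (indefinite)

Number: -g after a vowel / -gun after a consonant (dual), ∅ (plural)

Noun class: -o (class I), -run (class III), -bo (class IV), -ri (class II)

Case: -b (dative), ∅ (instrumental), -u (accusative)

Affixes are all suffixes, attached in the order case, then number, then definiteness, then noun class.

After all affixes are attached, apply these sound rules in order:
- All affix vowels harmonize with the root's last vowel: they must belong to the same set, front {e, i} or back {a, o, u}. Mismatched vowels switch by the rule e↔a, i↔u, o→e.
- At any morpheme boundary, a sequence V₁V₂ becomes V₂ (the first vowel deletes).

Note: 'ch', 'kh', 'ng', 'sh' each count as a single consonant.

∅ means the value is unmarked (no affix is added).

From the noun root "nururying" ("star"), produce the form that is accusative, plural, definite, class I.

Attach case accusative -u → nururyingu.
number = plural: zero marking, form stays nururyingu.
Attach definiteness definite -oh → nururyinguoh.
Attach noun class class I -o → nururyinguoho.
Apply vowel harmony: nururyinguoho → nururyingiehe.
Apply vowel deletion: nururyingiehe → nururyingehe.

nururyingehe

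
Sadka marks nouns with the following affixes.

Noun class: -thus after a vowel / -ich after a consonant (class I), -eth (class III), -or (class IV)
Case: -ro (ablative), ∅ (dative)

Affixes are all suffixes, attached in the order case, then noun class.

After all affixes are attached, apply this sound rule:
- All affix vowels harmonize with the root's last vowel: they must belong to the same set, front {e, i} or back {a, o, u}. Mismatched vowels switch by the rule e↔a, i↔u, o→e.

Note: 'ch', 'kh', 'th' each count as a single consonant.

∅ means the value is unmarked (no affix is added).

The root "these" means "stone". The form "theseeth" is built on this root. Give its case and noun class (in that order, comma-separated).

Segment: these-eth.
case: ∅ → dative.
noun class: -eth → class III.

dative, class III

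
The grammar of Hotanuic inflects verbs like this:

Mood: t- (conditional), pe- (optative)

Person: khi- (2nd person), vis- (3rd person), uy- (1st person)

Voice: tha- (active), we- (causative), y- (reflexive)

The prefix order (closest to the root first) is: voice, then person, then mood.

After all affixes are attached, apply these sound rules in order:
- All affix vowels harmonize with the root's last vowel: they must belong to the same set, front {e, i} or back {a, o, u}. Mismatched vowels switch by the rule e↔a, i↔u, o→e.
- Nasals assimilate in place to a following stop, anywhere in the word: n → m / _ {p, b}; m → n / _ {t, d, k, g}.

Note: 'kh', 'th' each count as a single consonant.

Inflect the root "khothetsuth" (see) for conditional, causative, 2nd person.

tkhuwakhothetsuth

Attach voice causative we- → wekhothetsuth.
Attach person 2nd person khi- → khiwekhothetsuth.
Attach mood conditional t- → tkhiwekhothetsuth.
Apply vowel harmony: tkhiwekhothetsuth → tkhuwakhothetsuth.
Nasal assimilation: no change.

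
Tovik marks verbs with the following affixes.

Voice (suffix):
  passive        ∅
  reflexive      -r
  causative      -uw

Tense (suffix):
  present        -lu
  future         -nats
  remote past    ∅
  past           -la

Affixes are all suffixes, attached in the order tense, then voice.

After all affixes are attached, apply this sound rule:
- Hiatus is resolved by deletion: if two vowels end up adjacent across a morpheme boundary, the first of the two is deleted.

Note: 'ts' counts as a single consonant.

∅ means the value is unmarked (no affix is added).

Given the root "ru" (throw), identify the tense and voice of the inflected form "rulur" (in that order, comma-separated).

present, reflexive

Segment: ru-lu-r.
tense: -lu → present.
voice: -r → reflexive.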